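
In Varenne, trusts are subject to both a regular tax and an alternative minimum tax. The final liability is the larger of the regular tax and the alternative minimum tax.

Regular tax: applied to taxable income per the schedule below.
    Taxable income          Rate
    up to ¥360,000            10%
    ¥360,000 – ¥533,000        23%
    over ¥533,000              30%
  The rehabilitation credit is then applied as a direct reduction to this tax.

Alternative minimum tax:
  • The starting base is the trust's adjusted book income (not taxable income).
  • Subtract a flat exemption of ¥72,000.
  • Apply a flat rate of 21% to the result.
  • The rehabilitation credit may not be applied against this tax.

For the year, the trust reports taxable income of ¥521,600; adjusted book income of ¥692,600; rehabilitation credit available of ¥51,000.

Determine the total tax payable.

Regular tax:
  ¥360,000 × 10% = ¥36,000
  ¥161,600 × 23% = ¥37,168
  → ¥73,168
  Less rehabilitation credit ¥51,000 → ¥22,168

Alternative minimum tax:
  Base (adjusted book income): ¥692,600
  Less exemption ¥72,000 → base ¥620,600
  ¥620,600 × 21% = ¥130,326

¥130,326 > ¥22,168, so the alternative minimum tax is the binding amount.

¥130,326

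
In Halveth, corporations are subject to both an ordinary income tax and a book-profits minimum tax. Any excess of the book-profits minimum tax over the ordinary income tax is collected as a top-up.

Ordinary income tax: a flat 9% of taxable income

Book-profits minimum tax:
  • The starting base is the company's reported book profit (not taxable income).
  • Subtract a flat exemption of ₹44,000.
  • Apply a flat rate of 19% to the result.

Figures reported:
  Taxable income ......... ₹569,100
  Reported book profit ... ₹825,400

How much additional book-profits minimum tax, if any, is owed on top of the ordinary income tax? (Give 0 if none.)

Book-profits minimum tax:
  Base (reported book profit): ₹825,400
  Less exemption ₹44,000 → base ₹781,400
  ₹781,400 × 19% = ₹148,466

Ordinary income tax:
  ₹569,100 × 9% = ₹51,219

Excess of book-profits minimum tax over ordinary income tax: ₹148,466 − ₹51,219 = ₹97,247.

₹97,247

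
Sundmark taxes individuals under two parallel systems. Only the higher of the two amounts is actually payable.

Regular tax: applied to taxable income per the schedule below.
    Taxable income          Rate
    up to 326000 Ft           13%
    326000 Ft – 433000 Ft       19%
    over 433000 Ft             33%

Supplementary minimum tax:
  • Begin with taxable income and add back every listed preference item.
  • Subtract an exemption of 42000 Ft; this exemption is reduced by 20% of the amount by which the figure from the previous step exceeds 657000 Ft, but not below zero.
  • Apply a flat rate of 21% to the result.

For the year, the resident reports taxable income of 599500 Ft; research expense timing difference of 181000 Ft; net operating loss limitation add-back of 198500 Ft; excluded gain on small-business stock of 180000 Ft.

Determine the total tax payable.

Regular tax:
  326000 Ft × 13% = 42380 Ft
  107000 Ft × 19% = 20330 Ft
  166500 Ft × 33% = 54945 Ft
  → 117655 Ft

Supplementary minimum tax:
  Adjusted income: 599500 Ft + 181000 Ft + 198500 Ft + 180000 Ft = 1159000 Ft
  Exemption: 20% × (1159000 Ft − 657000 Ft) = 100400 Ft ≥ 42000 Ft, so the exemption is fully phased out
  Base: 1159000 Ft − 0 Ft = 1159000 Ft
  1159000 Ft × 21% = 243390 Ft

243390 Ft > 117655 Ft, so the supplementary minimum tax is the binding amount.

243390 Ft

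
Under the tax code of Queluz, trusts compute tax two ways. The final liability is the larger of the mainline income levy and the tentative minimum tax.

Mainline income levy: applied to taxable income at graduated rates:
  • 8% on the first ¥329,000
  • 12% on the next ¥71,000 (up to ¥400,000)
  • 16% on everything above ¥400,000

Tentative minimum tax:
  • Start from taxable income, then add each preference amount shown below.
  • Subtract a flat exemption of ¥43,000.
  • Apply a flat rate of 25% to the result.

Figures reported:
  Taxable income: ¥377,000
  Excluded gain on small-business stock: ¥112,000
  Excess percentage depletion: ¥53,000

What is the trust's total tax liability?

¥124,750

Mainline income levy:
  ¥329,000 × 8% = ¥26,320
  ¥48,000 × 12% = ¥5,760
  → ¥32,080

Tentative minimum tax:
  Adjusted income: ¥377,000 + ¥112,000 + ¥53,000 = ¥542,000
  Less exemption ¥43,000 → base ¥499,000
  ¥499,000 × 25% = ¥124,750

¥124,750 > ¥32,080, so the tentative minimum tax is the binding amount.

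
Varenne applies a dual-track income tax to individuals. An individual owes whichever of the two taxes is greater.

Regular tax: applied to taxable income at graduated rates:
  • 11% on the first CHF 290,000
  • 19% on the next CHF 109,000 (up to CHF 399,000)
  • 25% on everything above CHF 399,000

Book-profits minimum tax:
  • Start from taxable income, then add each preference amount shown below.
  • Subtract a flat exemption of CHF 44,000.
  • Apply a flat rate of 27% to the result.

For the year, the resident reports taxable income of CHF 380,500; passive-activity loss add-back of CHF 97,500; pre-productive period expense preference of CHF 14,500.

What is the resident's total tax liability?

CHF 121,095

Book-profits minimum tax:
  Adjusted income: CHF 380,500 + CHF 97,500 + CHF 14,500 = CHF 492,500
  Less exemption CHF 44,000 → base CHF 448,500
  CHF 448,500 × 27% = CHF 121,095

Regular tax:
  CHF 290,000 × 11% = CHF 31,900
  CHF 90,500 × 19% = CHF 17,195
  → CHF 49,095

CHF 121,095 > CHF 49,095, so the book-profits minimum tax is the binding amount.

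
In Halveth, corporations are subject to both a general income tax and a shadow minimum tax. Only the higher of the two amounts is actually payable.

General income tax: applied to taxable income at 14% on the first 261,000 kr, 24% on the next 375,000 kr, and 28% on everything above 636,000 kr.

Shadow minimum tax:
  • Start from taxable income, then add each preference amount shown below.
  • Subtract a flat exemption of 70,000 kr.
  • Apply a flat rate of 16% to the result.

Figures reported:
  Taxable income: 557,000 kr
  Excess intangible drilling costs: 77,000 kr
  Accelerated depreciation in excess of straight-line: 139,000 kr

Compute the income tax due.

112,480 kr

Shadow minimum tax:
  Adjusted income: 557,000 kr + 77,000 kr + 139,000 kr = 773,000 kr
  Less exemption 70,000 kr → base 703,000 kr
  703,000 kr × 16% = 112,480 kr

General income tax:
  261,000 kr × 14% = 36,540 kr
  296,000 kr × 24% = 71,040 kr
  → 107,580 kr

112,480 kr > 107,580 kr, so the shadow minimum tax is the binding amount.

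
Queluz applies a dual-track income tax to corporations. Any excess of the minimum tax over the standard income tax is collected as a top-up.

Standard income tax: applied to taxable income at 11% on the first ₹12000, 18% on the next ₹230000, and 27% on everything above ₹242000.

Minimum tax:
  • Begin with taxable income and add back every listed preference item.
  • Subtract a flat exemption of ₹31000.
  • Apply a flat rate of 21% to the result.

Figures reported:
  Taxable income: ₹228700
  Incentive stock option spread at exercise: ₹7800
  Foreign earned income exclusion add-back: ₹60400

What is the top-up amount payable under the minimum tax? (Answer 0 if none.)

Minimum tax:
  Adjusted income: ₹228700 + ₹7800 + ₹60400 = ₹296900
  Less exemption ₹31000 → base ₹265900
  ₹265900 × 21% = ₹55839

Standard income tax:
  ₹12000 × 11% = ₹1320
  ₹216700 × 18% = ₹39006
  → ₹40326

Excess of minimum tax over standard income tax: ₹55839 − ₹40326 = ₹15513.

₹15513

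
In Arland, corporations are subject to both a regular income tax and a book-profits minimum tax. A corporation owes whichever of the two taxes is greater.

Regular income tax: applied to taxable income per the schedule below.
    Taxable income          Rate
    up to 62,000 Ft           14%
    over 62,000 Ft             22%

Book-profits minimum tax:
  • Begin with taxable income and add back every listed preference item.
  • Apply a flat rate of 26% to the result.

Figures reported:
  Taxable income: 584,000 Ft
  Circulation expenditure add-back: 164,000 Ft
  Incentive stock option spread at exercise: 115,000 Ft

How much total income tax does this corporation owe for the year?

Regular income tax:
  62,000 Ft × 14% = 8,680 Ft
  522,000 Ft × 22% = 114,840 Ft
  → 123,520 Ft

Book-profits minimum tax:
  Adjusted income: 584,000 Ft + 164,000 Ft + 115,000 Ft = 863,000 Ft
  863,000 Ft × 26% = 224,380 Ft

224,380 Ft > 123,520 Ft, so the book-profits minimum tax is the binding amount.

224,380 Ft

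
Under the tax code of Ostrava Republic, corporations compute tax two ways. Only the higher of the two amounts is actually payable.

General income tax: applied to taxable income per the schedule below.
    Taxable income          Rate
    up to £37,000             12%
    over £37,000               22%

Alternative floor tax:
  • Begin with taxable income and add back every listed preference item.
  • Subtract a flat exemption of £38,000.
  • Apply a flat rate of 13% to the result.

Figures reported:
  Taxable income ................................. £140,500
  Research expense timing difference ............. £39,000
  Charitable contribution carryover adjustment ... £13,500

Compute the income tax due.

General income tax:
  £37,000 × 12% = £4,440
  £103,500 × 22% = £22,770
  → £27,210

Alternative floor tax:
  Adjusted income: £140,500 + £39,000 + £13,500 = £193,000
  Less exemption £38,000 → base £155,000
  £155,000 × 13% = £20,150

£27,210 > £20,150, so the general income tax governs.

£27,210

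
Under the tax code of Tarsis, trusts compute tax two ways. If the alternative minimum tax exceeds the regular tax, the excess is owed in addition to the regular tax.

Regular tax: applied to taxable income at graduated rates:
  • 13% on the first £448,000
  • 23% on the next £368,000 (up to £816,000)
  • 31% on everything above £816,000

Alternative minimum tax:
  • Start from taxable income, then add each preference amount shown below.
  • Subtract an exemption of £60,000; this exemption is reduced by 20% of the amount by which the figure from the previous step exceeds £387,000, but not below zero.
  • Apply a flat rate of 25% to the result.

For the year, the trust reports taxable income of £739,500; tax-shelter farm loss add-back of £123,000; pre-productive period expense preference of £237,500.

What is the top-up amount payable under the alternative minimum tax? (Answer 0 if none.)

Regular tax:
  £448,000 × 13% = £58,240
  £291,500 × 23% = £67,045
  → £125,285

Alternative minimum tax:
  Adjusted income: £739,500 + £123,000 + £237,500 = £1,100,000
  Exemption: 20% × (£1,100,000 − £387,000) = £142,600 ≥ £60,000, so the exemption is fully phased out
  Base: £1,100,000 − £0 = £1,100,000
  £1,100,000 × 25% = £275,000

Excess of alternative minimum tax over regular tax: £275,000 − £125,285 = £149,715.

£149,715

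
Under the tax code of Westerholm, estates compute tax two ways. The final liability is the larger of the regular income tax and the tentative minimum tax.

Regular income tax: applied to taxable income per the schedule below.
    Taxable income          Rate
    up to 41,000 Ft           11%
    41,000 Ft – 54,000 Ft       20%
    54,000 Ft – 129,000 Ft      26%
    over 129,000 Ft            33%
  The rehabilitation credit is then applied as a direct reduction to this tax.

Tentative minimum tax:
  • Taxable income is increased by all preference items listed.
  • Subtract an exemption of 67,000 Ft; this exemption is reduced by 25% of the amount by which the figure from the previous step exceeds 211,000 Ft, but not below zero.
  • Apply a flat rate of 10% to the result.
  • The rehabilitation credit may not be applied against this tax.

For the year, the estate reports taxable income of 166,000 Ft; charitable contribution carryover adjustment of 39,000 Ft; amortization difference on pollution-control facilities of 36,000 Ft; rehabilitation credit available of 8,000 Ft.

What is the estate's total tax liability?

Tentative minimum tax:
  Adjusted income: 166,000 Ft + 39,000 Ft + 36,000 Ft = 241,000 Ft
  Exemption: 67,000 Ft − 25% × (241,000 Ft − 211,000 Ft) = 67,000 Ft − 7,500 Ft = 59,500 Ft
  Base: 241,000 Ft − 59,500 Ft = 181,500 Ft
  181,500 Ft × 10% = 18,150 Ft

Regular income tax:
  41,000 Ft × 11% = 4,510 Ft
  13,000 Ft × 20% = 2,600 Ft
  75,000 Ft × 26% = 19,500 Ft
  37,000 Ft × 33% = 12,210 Ft
  → 38,820 Ft
  Less rehabilitation credit 8,000 Ft → 30,820 Ft

30,820 Ft > 18,150 Ft, so the regular income tax governs.

30,820 Ft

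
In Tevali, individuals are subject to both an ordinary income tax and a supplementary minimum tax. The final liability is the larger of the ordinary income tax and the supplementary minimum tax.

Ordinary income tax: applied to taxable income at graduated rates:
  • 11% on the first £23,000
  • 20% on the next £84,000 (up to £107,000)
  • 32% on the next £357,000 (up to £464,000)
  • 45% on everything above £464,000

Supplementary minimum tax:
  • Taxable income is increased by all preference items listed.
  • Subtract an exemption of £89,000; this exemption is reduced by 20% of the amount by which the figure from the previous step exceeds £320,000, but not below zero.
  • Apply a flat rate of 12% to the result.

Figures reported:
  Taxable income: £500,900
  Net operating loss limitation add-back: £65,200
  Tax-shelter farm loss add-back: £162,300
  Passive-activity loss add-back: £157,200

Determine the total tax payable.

Supplementary minimum tax:
  Adjusted income: £500,900 + £65,200 + £162,300 + £157,200 = £885,600
  Exemption: 20% × (£885,600 − £320,000) = £113,120 ≥ £89,000, so the exemption is fully phased out
  Base: £885,600 − £0 = £885,600
  £885,600 × 12% = £106,272

Ordinary income tax:
  £23,000 × 11% = £2,530
  £84,000 × 20% = £16,800
  £357,000 × 32% = £114,240
  £36,900 × 45% = £16,605
  → £150,175

£150,175 > £106,272, so the ordinary income tax governs.

£150,175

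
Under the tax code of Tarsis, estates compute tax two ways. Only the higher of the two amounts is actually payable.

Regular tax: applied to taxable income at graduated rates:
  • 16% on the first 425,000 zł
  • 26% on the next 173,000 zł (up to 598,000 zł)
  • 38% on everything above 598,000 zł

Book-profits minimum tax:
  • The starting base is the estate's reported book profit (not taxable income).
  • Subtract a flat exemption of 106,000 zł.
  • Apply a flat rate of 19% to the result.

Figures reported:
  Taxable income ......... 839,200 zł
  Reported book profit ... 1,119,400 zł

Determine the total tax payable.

204,636 zł

Book-profits minimum tax:
  Base (reported book profit): 1,119,400 zł
  Less exemption 106,000 zł → base 1,013,400 zł
  1,013,400 zł × 19% = 192,546 zł

Regular tax:
  425,000 zł × 16% = 68,000 zł
  173,000 zł × 26% = 44,980 zł
  241,200 zł × 38% = 91,656 zł
  → 204,636 zł

204,636 zł > 192,546 zł, so the regular tax governs.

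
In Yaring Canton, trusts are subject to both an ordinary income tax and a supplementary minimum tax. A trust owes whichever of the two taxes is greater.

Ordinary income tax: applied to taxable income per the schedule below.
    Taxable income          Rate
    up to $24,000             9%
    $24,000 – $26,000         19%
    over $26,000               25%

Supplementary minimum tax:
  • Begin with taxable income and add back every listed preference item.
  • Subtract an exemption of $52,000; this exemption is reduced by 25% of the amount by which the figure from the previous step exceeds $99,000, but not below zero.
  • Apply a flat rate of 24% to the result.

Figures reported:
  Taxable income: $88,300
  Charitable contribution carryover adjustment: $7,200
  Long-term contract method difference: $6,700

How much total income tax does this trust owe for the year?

Ordinary income tax:
  $24,000 × 9% = $2,160
  $2,000 × 19% = $380
  $62,300 × 25% = $15,575
  → $18,115

Supplementary minimum tax:
  Adjusted income: $88,300 + $7,200 + $6,700 = $102,200
  Exemption: $52,000 − 25% × ($102,200 − $99,000) = $52,000 − $800 = $51,200
  Base: $102,200 − $51,200 = $51,000
  $51,000 × 24% = $12,240

$18,115 > $12,240, so the ordinary income tax governs.

$18,115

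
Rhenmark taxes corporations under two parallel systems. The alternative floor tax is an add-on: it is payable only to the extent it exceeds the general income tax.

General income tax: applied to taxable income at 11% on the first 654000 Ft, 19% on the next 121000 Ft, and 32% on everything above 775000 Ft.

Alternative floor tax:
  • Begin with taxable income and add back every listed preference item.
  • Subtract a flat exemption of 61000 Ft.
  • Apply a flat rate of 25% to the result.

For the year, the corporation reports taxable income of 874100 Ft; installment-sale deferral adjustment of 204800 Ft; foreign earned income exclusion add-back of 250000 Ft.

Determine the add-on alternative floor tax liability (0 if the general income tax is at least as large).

190333 Ft

General income tax:
  654000 Ft × 11% = 71940 Ft
  121000 Ft × 19% = 22990 Ft
  99100 Ft × 32% = 31712 Ft
  → 126642 Ft

Alternative floor tax:
  Adjusted income: 874100 Ft + 204800 Ft + 250000 Ft = 1328900 Ft
  Less exemption 61000 Ft → base 1267900 Ft
  1267900 Ft × 25% = 316975 Ft

Excess of alternative floor tax over general income tax: 316975 Ft − 126642 Ft = 190333 Ft.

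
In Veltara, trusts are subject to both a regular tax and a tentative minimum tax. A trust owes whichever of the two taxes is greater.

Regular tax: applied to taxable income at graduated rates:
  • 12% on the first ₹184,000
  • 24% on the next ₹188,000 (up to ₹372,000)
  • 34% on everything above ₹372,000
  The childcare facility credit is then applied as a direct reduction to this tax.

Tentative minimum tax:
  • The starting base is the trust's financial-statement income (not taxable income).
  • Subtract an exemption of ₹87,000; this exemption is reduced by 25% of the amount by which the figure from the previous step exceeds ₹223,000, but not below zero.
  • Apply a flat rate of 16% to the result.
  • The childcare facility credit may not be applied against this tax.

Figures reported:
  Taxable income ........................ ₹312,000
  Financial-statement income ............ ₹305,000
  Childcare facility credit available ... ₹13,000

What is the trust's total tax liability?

Tentative minimum tax:
  Base (financial-statement income): ₹305,000
  Exemption: ₹87,000 − 25% × (₹305,000 − ₹223,000) = ₹87,000 − ₹20,500 = ₹66,500
  Base: ₹305,000 − ₹66,500 = ₹238,500
  ₹238,500 × 16% = ₹38,160

Regular tax:
  ₹184,000 × 12% = ₹22,080
  ₹128,000 × 24% = ₹30,720
  → ₹52,800
  Less childcare facility credit ₹13,000 → ₹39,800

₹39,800 > ₹38,160, so the regular tax governs.

₹39,800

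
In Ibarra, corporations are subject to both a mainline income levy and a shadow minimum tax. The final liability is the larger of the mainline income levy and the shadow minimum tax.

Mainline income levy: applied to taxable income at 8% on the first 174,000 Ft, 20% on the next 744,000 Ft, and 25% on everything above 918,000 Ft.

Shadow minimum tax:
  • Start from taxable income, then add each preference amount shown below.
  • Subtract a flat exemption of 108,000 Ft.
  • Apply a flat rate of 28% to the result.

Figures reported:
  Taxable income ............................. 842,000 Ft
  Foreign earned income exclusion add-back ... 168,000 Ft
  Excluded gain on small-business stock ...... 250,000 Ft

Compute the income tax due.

322,560 Ft

Shadow minimum tax:
  Adjusted income: 842,000 Ft + 168,000 Ft + 250,000 Ft = 1,260,000 Ft
  Less exemption 108,000 Ft → base 1,152,000 Ft
  1,152,000 Ft × 28% = 322,560 Ft

Mainline income levy:
  174,000 Ft × 8% = 13,920 Ft
  668,000 Ft × 20% = 133,600 Ft
  → 147,520 Ft

322,560 Ft > 147,520 Ft, so the shadow minimum tax is the binding amount.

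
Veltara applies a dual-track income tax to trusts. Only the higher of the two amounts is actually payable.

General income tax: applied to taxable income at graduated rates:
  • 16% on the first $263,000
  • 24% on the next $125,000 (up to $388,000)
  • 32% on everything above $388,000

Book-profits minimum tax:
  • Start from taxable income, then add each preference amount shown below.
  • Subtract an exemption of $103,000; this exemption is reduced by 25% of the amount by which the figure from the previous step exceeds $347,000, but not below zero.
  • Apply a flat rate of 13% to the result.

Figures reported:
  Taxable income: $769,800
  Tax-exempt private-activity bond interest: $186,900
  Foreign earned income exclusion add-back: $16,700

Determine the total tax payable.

$194,256

Book-profits minimum tax:
  Adjusted income: $769,800 + $186,900 + $16,700 = $973,400
  Exemption: 25% × ($973,400 − $347,000) = $156,600 ≥ $103,000, so the exemption is fully phased out
  Base: $973,400 − $0 = $973,400
  $973,400 × 13% = $126,542

General income tax:
  $263,000 × 16% = $42,080
  $125,000 × 24% = $30,000
  $381,800 × 32% = $122,176
  → $194,256

$194,256 > $126,542, so the general income tax governs.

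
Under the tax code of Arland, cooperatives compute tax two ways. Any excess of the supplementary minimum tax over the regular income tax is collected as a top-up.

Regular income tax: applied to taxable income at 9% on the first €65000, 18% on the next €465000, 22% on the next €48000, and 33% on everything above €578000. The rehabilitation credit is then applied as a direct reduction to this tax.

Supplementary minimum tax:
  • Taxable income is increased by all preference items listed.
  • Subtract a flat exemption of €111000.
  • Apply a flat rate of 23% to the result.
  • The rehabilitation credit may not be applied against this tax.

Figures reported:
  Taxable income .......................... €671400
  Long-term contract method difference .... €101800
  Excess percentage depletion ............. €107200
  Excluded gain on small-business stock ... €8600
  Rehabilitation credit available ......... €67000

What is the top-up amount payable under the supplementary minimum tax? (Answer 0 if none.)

€115008

Regular income tax:
  €65000 × 9% = €5850
  €465000 × 18% = €83700
  €48000 × 22% = €10560
  €93400 × 33% = €30822
  → €130932
  Less rehabilitation credit €67000 → €63932

Supplementary minimum tax:
  Adjusted income: €671400 + €101800 + €107200 + €8600 = €889000
  Less exemption €111000 → base €778000
  €778000 × 23% = €178940

Excess of supplementary minimum tax over regular income tax: €178940 − €63932 = €115008.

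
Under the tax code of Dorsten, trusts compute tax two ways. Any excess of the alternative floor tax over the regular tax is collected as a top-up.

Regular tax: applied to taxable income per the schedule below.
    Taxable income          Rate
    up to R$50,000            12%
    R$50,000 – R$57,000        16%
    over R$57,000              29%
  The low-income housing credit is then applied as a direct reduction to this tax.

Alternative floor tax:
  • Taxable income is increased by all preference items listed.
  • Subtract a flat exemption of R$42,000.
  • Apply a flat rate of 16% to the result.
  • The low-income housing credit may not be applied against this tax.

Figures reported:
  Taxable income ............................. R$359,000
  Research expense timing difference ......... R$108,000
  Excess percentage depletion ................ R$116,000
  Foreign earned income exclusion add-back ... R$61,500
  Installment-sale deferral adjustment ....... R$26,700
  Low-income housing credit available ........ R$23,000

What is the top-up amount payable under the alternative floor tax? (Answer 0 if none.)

Alternative floor tax:
  Adjusted income: R$359,000 + R$108,000 + R$116,000 + R$61,500 + R$26,700 = R$671,200
  Less exemption R$42,000 → base R$629,200
  R$629,200 × 16% = R$100,672

Regular tax:
  R$50,000 × 12% = R$6,000
  R$7,000 × 16% = R$1,120
  R$302,000 × 29% = R$87,580
  → R$94,700
  Less low-income housing credit R$23,000 → R$71,700

Excess of alternative floor tax over regular tax: R$100,672 − R$71,700 = R$28,972.

R$28,972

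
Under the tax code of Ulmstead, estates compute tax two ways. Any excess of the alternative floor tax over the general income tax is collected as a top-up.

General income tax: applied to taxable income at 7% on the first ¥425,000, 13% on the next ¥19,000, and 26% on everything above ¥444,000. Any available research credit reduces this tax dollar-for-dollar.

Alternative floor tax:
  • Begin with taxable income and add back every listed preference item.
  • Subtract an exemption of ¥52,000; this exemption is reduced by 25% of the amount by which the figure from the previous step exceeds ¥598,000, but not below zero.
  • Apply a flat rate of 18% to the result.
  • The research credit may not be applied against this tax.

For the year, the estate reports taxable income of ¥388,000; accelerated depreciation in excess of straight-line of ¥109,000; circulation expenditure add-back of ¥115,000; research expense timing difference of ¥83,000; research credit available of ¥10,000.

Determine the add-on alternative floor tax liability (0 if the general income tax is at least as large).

¥102,945

Alternative floor tax:
  Adjusted income: ¥388,000 + ¥109,000 + ¥115,000 + ¥83,000 = ¥695,000
  Exemption: ¥52,000 − 25% × (¥695,000 − ¥598,000) = ¥52,000 − ¥24,250 = ¥27,750
  Base: ¥695,000 − ¥27,750 = ¥667,250
  ¥667,250 × 18% = ¥120,105

General income tax:
  ¥388,000 × 7% = ¥27,160
  Less research credit ¥10,000 → ¥17,160

Excess of alternative floor tax over general income tax: ¥120,105 − ¥17,160 = ¥102,945.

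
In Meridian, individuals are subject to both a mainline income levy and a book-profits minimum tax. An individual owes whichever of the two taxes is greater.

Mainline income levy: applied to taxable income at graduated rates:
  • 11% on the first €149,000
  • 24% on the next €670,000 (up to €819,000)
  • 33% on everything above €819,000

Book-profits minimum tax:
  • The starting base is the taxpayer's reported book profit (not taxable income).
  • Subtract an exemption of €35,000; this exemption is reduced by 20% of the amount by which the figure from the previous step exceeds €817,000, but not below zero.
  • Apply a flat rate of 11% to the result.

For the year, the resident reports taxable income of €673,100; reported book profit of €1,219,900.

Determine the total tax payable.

Mainline income levy:
  €149,000 × 11% = €16,390
  €524,100 × 24% = €125,784
  → €142,174

Book-profits minimum tax:
  Base (reported book profit): €1,219,900
  Exemption: 20% × (€1,219,900 − €817,000) = €80,580 ≥ €35,000, so the exemption is fully phased out
  Base: €1,219,900 − €0 = €1,219,900
  €1,219,900 × 11% = €134,189

€142,174 > €134,189, so the mainline income levy governs.

€142,174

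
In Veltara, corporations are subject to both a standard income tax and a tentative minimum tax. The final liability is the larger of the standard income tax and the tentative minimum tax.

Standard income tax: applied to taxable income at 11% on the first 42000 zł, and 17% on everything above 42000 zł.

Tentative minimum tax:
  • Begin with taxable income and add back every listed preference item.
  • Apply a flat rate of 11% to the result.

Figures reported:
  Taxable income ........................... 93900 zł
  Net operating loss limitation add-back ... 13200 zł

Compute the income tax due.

Tentative minimum tax:
  Adjusted income: 93900 zł + 13200 zł = 107100 zł
  107100 zł × 11% = 11781 zł

Standard income tax:
  42000 zł × 11% = 4620 zł
  51900 zł × 17% = 8823 zł
  → 13443 zł

13443 zł > 11781 zł, so the standard income tax governs.

13443 zł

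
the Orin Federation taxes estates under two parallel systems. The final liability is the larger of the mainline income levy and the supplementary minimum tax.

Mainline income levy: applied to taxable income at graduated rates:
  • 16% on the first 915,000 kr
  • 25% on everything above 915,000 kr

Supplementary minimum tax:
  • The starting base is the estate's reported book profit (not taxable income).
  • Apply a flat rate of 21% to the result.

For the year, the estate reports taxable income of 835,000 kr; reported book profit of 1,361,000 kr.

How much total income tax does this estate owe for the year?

285,810 kr

Supplementary minimum tax:
  Base (reported book profit): 1,361,000 kr
  1,361,000 kr × 21% = 285,810 kr

Mainline income levy:
  835,000 kr × 16% = 133,600 kr

285,810 kr > 133,600 kr, so the supplementary minimum tax is the binding amount.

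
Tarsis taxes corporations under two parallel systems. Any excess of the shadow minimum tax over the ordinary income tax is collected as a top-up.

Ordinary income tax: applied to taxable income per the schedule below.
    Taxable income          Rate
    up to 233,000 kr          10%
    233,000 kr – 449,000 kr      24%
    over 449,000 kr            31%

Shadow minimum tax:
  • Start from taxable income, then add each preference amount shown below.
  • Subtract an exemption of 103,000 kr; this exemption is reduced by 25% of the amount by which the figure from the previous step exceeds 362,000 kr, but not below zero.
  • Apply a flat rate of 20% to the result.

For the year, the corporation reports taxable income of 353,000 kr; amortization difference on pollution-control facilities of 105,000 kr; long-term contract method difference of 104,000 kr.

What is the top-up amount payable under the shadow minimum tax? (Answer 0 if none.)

Shadow minimum tax:
  Adjusted income: 353,000 kr + 105,000 kr + 104,000 kr = 562,000 kr
  Exemption: 103,000 kr − 25% × (562,000 kr − 362,000 kr) = 103,000 kr − 50,000 kr = 53,000 kr
  Base: 562,000 kr − 53,000 kr = 509,000 kr
  509,000 kr × 20% = 101,800 kr

Ordinary income tax:
  233,000 kr × 10% = 23,300 kr
  120,000 kr × 24% = 28,800 kr
  → 52,100 kr

Excess of shadow minimum tax over ordinary income tax: 101,800 kr − 52,100 kr = 49,700 kr.

49,700 kr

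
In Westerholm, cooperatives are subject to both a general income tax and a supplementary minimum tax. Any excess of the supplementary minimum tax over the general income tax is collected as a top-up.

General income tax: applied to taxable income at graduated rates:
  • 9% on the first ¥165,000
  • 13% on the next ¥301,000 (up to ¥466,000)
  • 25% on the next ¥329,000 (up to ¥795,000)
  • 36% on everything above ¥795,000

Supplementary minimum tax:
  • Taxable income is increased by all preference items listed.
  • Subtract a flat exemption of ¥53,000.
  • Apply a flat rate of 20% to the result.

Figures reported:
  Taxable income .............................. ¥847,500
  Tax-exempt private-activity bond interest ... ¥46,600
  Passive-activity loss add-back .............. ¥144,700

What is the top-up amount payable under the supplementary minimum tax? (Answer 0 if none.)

General income tax:
  ¥165,000 × 9% = ¥14,850
  ¥301,000 × 13% = ¥39,130
  ¥329,000 × 25% = ¥82,250
  ¥52,500 × 36% = ¥18,900
  → ¥155,130

Supplementary minimum tax:
  Adjusted income: ¥847,500 + ¥46,600 + ¥144,700 = ¥1,038,800
  Less exemption ¥53,000 → base ¥985,800
  ¥985,800 × 20% = ¥197,160

Excess of supplementary minimum tax over general income tax: ¥197,160 − ¥155,130 = ¥42,030.

¥42,030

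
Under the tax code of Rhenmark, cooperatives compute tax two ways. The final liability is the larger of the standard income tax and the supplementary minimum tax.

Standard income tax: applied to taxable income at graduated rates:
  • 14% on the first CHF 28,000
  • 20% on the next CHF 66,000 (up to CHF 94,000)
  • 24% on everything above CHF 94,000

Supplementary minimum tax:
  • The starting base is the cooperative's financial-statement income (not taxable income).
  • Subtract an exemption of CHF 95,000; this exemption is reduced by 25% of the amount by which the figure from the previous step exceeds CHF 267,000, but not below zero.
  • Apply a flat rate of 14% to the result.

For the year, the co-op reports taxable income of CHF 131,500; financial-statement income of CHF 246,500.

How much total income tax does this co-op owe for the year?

Supplementary minimum tax:
  Base (financial-statement income): CHF 246,500
  Exemption: CHF 246,500 ≤ CHF 267,000, so full CHF 95,000 applies
  Base: CHF 246,500 − CHF 95,000 = CHF 151,500
  CHF 151,500 × 14% = CHF 21,210

Standard income tax:
  CHF 28,000 × 14% = CHF 3,920
  CHF 66,000 × 20% = CHF 13,200
  CHF 37,500 × 24% = CHF 9,000
  → CHF 26,120

CHF 26,120 > CHF 21,210, so the standard income tax governs.

CHF 26,120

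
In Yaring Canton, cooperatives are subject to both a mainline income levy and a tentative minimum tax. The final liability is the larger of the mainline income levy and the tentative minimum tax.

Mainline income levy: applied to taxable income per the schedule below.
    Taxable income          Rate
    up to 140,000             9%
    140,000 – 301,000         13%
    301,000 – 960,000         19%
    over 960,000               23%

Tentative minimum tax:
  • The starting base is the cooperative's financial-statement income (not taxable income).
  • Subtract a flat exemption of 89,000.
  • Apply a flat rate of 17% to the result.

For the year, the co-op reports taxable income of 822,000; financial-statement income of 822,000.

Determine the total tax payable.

132,520

Tentative minimum tax:
  Base (financial-statement income): 822,000
  Less exemption 89,000 → base 733,000
  733,000 × 17% = 124,610

Mainline income levy:
  140,000 × 9% = 12,600
  161,000 × 13% = 20,930
  521,000 × 19% = 98,990
  → 132,520

132,520 > 124,610, so the mainline income levy governs.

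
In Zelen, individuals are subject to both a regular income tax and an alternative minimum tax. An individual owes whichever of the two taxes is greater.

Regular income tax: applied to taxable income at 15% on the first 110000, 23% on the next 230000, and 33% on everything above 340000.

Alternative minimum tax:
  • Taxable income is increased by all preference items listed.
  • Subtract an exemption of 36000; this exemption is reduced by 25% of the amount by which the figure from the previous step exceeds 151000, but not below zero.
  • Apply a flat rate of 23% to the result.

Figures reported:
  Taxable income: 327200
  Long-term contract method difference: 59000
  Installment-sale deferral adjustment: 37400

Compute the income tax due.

97428

Alternative minimum tax:
  Adjusted income: 327200 + 59000 + 37400 = 423600
  Exemption: 25% × (423600 − 151000) = 68150 ≥ 36000, so the exemption is fully phased out
  Base: 423600 − 0 = 423600
  423600 × 23% = 97428

Regular income tax:
  110000 × 15% = 16500
  217200 × 23% = 49956
  → 66456

97428 > 66456, so the alternative minimum tax is the binding amount.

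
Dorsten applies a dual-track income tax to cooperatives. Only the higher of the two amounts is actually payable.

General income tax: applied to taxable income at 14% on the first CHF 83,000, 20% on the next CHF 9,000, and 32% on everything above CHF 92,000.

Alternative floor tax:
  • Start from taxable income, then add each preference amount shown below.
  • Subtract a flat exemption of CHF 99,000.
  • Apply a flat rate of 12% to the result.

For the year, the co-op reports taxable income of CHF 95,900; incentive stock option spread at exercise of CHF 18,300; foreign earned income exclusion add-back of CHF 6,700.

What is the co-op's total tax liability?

CHF 14,668

General income tax:
  CHF 83,000 × 14% = CHF 11,620
  CHF 9,000 × 20% = CHF 1,800
  CHF 3,900 × 32% = CHF 1,248
  → CHF 14,668

Alternative floor tax:
  Adjusted income: CHF 95,900 + CHF 18,300 + CHF 6,700 = CHF 120,900
  Less exemption CHF 99,000 → base CHF 21,900
  CHF 21,900 × 12% = CHF 2,628

CHF 14,668 > CHF 2,628, so the general income tax governs.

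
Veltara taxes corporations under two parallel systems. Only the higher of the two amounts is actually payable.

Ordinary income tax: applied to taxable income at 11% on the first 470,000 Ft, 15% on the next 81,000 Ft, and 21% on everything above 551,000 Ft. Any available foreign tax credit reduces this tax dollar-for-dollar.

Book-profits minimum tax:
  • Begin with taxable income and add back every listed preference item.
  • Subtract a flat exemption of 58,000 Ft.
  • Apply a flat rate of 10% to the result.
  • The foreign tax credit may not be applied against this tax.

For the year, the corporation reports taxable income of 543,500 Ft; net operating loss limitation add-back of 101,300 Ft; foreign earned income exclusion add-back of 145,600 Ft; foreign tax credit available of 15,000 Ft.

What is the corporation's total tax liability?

73,240 Ft

Book-profits minimum tax:
  Adjusted income: 543,500 Ft + 101,300 Ft + 145,600 Ft = 790,400 Ft
  Less exemption 58,000 Ft → base 732,400 Ft
  732,400 Ft × 10% = 73,240 Ft

Ordinary income tax:
  470,000 Ft × 11% = 51,700 Ft
  73,500 Ft × 15% = 11,025 Ft
  → 62,725 Ft
  Less foreign tax credit 15,000 Ft → 47,725 Ft

73,240 Ft > 47,725 Ft, so the book-profits minimum tax is the binding amount.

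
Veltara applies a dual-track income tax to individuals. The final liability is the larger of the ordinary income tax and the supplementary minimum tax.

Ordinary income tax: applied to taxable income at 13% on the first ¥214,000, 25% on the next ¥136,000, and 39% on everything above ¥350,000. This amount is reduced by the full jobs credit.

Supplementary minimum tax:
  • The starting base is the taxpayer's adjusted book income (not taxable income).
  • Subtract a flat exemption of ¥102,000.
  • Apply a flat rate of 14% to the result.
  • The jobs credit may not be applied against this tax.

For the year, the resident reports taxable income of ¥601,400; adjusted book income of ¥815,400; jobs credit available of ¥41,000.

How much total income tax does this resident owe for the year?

¥118,866

Supplementary minimum tax:
  Base (adjusted book income): ¥815,400
  Less exemption ¥102,000 → base ¥713,400
  ¥713,400 × 14% = ¥99,876

Ordinary income tax:
  ¥214,000 × 13% = ¥27,820
  ¥136,000 × 25% = ¥34,000
  ¥251,400 × 39% = ¥98,046
  → ¥159,866
  Less jobs credit ¥41,000 → ¥118,866

¥118,866 > ¥99,876, so the ordinary income tax governs.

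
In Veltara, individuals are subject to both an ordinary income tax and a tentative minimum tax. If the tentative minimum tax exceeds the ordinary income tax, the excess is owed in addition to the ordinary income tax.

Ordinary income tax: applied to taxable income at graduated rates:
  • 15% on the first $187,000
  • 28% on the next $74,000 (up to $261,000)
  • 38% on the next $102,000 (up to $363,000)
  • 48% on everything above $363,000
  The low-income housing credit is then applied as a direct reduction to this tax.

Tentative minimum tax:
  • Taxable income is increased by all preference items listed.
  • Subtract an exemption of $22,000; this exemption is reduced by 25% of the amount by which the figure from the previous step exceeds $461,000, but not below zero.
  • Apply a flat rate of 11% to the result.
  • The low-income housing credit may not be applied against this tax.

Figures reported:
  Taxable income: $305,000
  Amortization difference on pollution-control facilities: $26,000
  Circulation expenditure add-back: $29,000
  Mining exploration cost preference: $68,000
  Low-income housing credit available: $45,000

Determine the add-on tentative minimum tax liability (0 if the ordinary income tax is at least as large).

$24,170

Ordinary income tax:
  $187,000 × 15% = $28,050
  $74,000 × 28% = $20,720
  $44,000 × 38% = $16,720
  → $65,490
  Less low-income housing credit $45,000 → $20,490

Tentative minimum tax:
  Adjusted income: $305,000 + $26,000 + $29,000 + $68,000 = $428,000
  Exemption: $428,000 ≤ $461,000, so full $22,000 applies
  Base: $428,000 − $22,000 = $406,000
  $406,000 × 11% = $44,660

Excess of tentative minimum tax over ordinary income tax: $44,660 − $20,490 = $24,170.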